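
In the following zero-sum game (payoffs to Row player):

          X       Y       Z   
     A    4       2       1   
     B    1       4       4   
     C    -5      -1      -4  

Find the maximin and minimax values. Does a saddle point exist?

Maximin = 1, Minimax = 4, Saddle: False

Work:
Row minimums: [1, 1, -5] → maximin = 1
Column maximums: [4, 4, 4] → minimax = 4
No saddle point (maximin ≠ minimax). Mixed strategy needed.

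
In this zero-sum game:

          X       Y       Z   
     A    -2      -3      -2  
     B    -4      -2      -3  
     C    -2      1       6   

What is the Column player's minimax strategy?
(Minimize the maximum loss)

Column should play X, value = -2

Work:
Column player minimizes Row's maximum payoff:
Column X: max payoff to Row = -2
Column Y: max payoff to Row = 1
Column Z: max payoff to Row = 6
Minimum is -2, achieved by column X.
Minimax strategy: X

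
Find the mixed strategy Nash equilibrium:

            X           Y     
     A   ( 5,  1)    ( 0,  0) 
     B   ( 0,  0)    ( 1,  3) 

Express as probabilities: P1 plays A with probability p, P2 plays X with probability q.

p = 0.75, q = 0.1667

Work:
Find probabilities that make opponent indifferent:
P2 chooses q to make P1 indifferent between A and B
P1 chooses p to make P2 indifferent between X and Y
Mixed NE: P1 plays (A: 0.75, B: 0.25), P2 plays (X: 0.1667, Y: 0.8333)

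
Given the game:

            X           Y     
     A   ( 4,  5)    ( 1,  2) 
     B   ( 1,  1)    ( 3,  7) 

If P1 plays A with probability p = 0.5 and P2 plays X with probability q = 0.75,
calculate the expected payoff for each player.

E[P1] = 2.375, E[P2] = 3.375

Work:
E[P1] = p·q·π₁(A,X) + p·(1-q)·π₁(A,Y) + (1-p)·q·π₁(B,X) + (1-p)·(1-q)·π₁(B,Y)
= 0.5·0.75·4 + 0.5·0.25·1 + 0.5·0.75·1 + 0.5·0.25·3
= 2.375

E[P2] = 3.375 (similar calculation)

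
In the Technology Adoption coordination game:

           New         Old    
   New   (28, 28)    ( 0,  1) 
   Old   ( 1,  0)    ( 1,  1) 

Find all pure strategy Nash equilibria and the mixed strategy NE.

Pure NE: (New, New) and (Old, Old); Mixed NE: p = 0.0357, q = 0.0357

Work:
Check pure NE:
(New, New): (28, 28) - no unilateral deviation beneficial
(Old, Old): (1, 1) - no unilateral deviation beneficial
Mixed NE: P1 plays New with p = 0.0357, P2 plays New with q = 0.0357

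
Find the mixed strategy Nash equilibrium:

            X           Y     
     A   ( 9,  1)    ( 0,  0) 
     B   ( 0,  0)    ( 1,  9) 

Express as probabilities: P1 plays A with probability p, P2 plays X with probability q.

p = 0.9, q = 0.1

Work:
Find probabilities that make opponent indifferent:
P2 chooses q to make P1 indifferent between A and B
P1 chooses p to make P2 indifferent between X and Y
Mixed NE: P1 plays (A: 0.9, B: 0.1), P2 plays (X: 0.1, Y: 0.9)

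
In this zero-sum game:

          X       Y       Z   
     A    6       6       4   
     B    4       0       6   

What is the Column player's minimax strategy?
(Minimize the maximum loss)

Column should play X or Y or Z (all achieve the minimum), value = 6

Work:
Column player minimizes Row's maximum payoff:
Column X: max payoff to Row = 6
Column Y: max payoff to Row = 6
Column Z: max payoff to Row = 6
Minimum is 6, achieved by columns X, Y, Z (tied).
Each of X or Y or Z is a minimax strategy.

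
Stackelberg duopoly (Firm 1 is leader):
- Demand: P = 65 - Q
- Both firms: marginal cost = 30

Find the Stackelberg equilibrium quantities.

q₁* (leader) = 17.5, q₂* (follower) = 8.75

Work:
Follower's reaction: q₂ = (a - c - q₁)/2
Leader substitutes: π₁ = q₁·(a - q₁ - (a-c-q₁)/2 - c)
FOC: q₁* = (65 - 30)/2 = 17.50
Then: q₂* = (65 - 30 - 17.5)/2 = 8.75
Leader has first-mover advantage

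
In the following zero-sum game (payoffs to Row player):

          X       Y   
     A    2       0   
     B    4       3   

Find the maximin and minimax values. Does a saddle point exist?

Maximin = 3, Minimax = 3, Saddle: True

Work:
Row minimums: [0, 3] → maximin = 3
Column maximums: [4, 3] → minimax = 3
Saddle point exists! Game value = 3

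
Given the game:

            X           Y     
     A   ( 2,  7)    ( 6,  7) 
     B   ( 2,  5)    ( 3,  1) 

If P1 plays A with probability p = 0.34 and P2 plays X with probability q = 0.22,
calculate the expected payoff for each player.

E[P1] = 3.5756, E[P2] = 3.6208

Work:
E[P1] = p·q·π₁(A,X) + p·(1-q)·π₁(A,Y) + (1-p)·q·π₁(B,X) + (1-p)·(1-q)·π₁(B,Y)
= 0.34·0.22·2 + 0.34·0.78·6 + 0.66·0.22·2 + 0.66·0.78·3
= 3.5756

E[P2] = 3.6208 (similar calculation)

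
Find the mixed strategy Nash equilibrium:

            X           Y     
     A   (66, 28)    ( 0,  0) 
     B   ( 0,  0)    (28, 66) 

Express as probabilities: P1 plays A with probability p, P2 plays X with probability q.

p = 0.7021, q = 0.2979

Work:
Find probabilities that make opponent indifferent:
P2 chooses q to make P1 indifferent between A and B
P1 chooses p to make P2 indifferent between X and Y
Mixed NE: P1 plays (A: 0.7021, B: 0.2979), P2 plays (X: 0.2979, Y: 0.7021)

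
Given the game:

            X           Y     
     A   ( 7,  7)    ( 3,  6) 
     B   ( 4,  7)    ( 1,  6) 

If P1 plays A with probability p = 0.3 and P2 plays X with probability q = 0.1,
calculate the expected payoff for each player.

E[P1] = 1.93, E[P2] = 6.1

Work:
E[P1] = p·q·π₁(A,X) + p·(1-q)·π₁(A,Y) + (1-p)·q·π₁(B,X) + (1-p)·(1-q)·π₁(B,Y)
= 0.3·0.1·7 + 0.3·0.9·3 + 0.7·0.1·4 + 0.7·0.9·1
= 1.93

E[P2] = 6.1 (similar calculation)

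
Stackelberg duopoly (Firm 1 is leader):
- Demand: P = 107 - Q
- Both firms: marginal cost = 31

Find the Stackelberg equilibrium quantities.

q₁* (leader) = 38.0, q₂* (follower) = 19.0

Work:
Follower's reaction: q₂ = (a - c - q₁)/2
Leader substitutes: π₁ = q₁·(a - q₁ - (a-c-q₁)/2 - c)
FOC: q₁* = (107 - 31)/2 = 38.00
Then: q₂* = (107 - 31 - 38.0)/2 = 19.00
Leader has first-mover advantage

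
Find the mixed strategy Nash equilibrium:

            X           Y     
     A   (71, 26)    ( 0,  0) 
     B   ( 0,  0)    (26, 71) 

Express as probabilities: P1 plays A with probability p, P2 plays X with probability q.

p = 0.732, q = 0.268

Work:
Find probabilities that make opponent indifferent:
P2 chooses q to make P1 indifferent between A and B
P1 chooses p to make P2 indifferent between X and Y
Mixed NE: P1 plays (A: 0.732, B: 0.268), P2 plays (X: 0.268, Y: 0.732)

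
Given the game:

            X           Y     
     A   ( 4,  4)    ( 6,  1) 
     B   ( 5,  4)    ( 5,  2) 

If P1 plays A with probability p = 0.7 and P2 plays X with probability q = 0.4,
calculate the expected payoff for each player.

E[P1] = 5.14, E[P2] = 2.38

Work:
E[P1] = p·q·π₁(A,X) + p·(1-q)·π₁(A,Y) + (1-p)·q·π₁(B,X) + (1-p)·(1-q)·π₁(B,Y)
= 0.7·0.4·4 + 0.7·0.6·6 + 0.3·0.4·5 + 0.3·0.6·5
= 5.14

E[P2] = 2.38 (similar calculation)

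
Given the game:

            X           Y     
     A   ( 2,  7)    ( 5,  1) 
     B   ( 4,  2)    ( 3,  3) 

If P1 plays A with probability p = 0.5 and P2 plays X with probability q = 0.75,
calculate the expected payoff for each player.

E[P1] = 3.25, E[P2] = 3.875

Work:
E[P1] = p·q·π₁(A,X) + p·(1-q)·π₁(A,Y) + (1-p)·q·π₁(B,X) + (1-p)·(1-q)·π₁(B,Y)
= 0.5·0.75·2 + 0.5·0.25·5 + 0.5·0.75·4 + 0.5·0.25·3
= 3.25

E[P2] = 3.875 (similar calculation)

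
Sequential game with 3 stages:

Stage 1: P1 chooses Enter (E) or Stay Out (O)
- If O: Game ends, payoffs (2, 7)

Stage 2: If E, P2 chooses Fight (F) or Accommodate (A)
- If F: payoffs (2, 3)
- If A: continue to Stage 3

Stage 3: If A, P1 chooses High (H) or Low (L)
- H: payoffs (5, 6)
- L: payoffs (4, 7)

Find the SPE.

SPE: (E, A, H); Outcome (5, 6)

Work:
Stage 3: P1 chooses H (5 vs 4)
Stage 2: P2: F->3, A->6 (anticipating H). Choose A
Stage 1: P1: O->2, E->5 (anticipating A, H). Choose E
SPE path: E -> A -> H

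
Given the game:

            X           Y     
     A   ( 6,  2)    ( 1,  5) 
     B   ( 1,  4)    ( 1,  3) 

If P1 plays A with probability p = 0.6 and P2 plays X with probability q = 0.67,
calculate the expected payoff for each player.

E[P1] = 3.01, E[P2] = 3.262

Work:
E[P1] = p·q·π₁(A,X) + p·(1-q)·π₁(A,Y) + (1-p)·q·π₁(B,X) + (1-p)·(1-q)·π₁(B,Y)
= 0.6·0.67·6 + 0.6·0.33·1 + 0.4·0.67·1 + 0.4·0.33·1
= 3.01

E[P2] = 3.262 (similar calculation)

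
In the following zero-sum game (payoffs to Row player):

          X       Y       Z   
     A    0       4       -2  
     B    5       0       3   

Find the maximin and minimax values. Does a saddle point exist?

Maximin = 0, Minimax = 3, Saddle: False

Work:
Row minimums: [-2, 0] → maximin = 0
Column maximums: [5, 4, 3] → minimax = 3
No saddle point (maximin ≠ minimax). Mixed strategy needed.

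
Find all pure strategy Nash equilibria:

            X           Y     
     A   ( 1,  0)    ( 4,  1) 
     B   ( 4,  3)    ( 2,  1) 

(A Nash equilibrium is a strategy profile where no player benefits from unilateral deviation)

Nash equilibrium: (A, Y), (B, X)

Work:
Best responses:
  P1 vs X: payoffs [1, 4] → best response B (payoff 4)
  P1 vs Y: payoffs [4, 2] → best response A (payoff 4)
  P2 vs A: payoffs [0, 1] → best response Y (payoff 1)
  P2 vs B: payoffs [3, 1] → best response X (payoff 3)
Mutual best responses: (A,Y), (B,X) → Nash equilibria.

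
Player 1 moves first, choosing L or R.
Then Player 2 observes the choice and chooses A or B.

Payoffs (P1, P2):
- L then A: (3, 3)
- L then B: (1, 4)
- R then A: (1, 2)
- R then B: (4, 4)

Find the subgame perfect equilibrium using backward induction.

P1 plays R, P2 plays B after L and B after R; Payoff (4, 4)

Work:
Backward induction:
After L: P2 chooses B → P1 gets 1
After R: P2 chooses B → P1 gets 4
P1 chooses R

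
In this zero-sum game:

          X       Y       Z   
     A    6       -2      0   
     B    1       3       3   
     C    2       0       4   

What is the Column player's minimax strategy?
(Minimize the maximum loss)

Column should play Y, value = 3

Work:
Column player minimizes Row's maximum payoff:
Column X: max payoff to Row = 6
Column Y: max payoff to Row = 3
Column Z: max payoff to Row = 4
Minimum is 3, achieved by column Y.
Minimax strategy: Y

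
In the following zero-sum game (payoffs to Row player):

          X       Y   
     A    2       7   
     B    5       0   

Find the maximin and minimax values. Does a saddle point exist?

Maximin = 2, Minimax = 5, Saddle: False

Work:
Row minimums: [2, 0] → maximin = 2
Column maximums: [5, 7] → minimax = 5
No saddle point (maximin ≠ minimax). Mixed strategy needed.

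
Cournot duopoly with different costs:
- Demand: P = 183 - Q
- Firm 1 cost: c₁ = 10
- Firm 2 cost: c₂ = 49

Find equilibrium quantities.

q₁* = 70.67, q₂* = 31.67

Work:
Reaction: q₁ = (183 - 10 - q₂)/2
Reaction: q₂ = (183 - 49 - q₁)/2
Solve simultaneously:
q₁* = (183 - 2×10 + 49)/3 = 70.67
q₂* = (183 - 2×49 + 10)/3 = 31.67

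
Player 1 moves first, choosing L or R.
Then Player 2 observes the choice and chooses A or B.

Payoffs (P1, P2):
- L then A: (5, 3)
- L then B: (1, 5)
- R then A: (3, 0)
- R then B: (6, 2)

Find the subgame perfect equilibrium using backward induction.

P1 plays R, P2 plays B after L and B after R; Payoff (6, 2)

Work:
Backward induction:
After L: P2 chooses B → P1 gets 1
After R: P2 chooses B → P1 gets 6
P1 chooses R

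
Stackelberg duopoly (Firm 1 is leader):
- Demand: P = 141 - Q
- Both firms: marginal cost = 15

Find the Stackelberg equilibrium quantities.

q₁* (leader) = 63.0, q₂* (follower) = 31.5

Work:
Follower's reaction: q₂ = (a - c - q₁)/2
Leader substitutes: π₁ = q₁·(a - q₁ - (a-c-q₁)/2 - c)
FOC: q₁* = (141 - 15)/2 = 63.00
Then: q₂* = (141 - 15 - 63.0)/2 = 31.50
Leader has first-mover advantage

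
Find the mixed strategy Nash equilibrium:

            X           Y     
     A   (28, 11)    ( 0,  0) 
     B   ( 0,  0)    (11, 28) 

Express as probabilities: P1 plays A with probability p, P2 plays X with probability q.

p = 0.7179, q = 0.2821

Work:
Find probabilities that make opponent indifferent:
P2 chooses q to make P1 indifferent between A and B
P1 chooses p to make P2 indifferent between X and Y
Mixed NE: P1 plays (A: 0.7179, B: 0.2821), P2 plays (X: 0.2821, Y: 0.7179)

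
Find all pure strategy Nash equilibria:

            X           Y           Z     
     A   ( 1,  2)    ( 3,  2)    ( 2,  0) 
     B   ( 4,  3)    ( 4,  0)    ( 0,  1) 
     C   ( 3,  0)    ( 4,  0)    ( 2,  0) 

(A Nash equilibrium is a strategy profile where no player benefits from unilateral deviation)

Nash equilibrium: (B, X), (C, Y), (C, Z)

Work:
Best responses:
  P1 vs X: payoffs [1, 4, 3] → best response B (payoff 4)
  P1 vs Y: payoffs [3, 4, 4] → best response B/C (payoff 4)
  P1 vs Z: payoffs [2, 0, 2] → best response A/C (payoff 2)
  P2 vs A: payoffs [2, 2, 0] → best response X/Y (payoff 2)
  P2 vs B: payoffs [3, 0, 1] → best response X (payoff 3)
  P2 vs C: payoffs [0, 0, 0] → best response X/Y/Z (payoff 0)
Mutual best responses: (B,X), (C,Y), (C,Z) → Nash equilibria.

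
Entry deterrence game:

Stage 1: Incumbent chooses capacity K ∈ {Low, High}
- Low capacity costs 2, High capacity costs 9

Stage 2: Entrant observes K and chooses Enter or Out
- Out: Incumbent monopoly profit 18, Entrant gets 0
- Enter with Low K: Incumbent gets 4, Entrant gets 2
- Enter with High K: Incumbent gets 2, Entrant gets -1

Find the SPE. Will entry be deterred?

SPE: (High, Enter|Low, Out|High); Entry deterred. Incumbent net profit = 9

Work:
After Low K: Entrant enters (2 > 0)
After High K: Entrant stays out (-1 < 0)
Incumbent: Low → 4−2=2, High → 18−9=9
Incumbent chooses High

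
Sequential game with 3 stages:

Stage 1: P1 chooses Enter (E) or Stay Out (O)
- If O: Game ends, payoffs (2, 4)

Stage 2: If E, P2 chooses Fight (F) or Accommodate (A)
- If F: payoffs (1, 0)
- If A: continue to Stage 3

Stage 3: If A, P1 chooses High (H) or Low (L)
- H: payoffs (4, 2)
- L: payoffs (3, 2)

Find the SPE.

SPE: (E, A, H); Outcome (4, 2)

Work:
Stage 3: P1 chooses H (4 vs 3)
Stage 2: P2: F->0, A->2 (anticipating H). Choose A
Stage 1: P1: O->2, E->4 (anticipating A, H). Choose E
SPE path: E -> A -> H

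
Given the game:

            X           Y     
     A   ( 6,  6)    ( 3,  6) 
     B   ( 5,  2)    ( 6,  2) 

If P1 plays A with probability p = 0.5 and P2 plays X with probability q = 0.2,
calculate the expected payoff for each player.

E[P1] = 4.7, E[P2] = 4.0

Work:
E[P1] = p·q·π₁(A,X) + p·(1-q)·π₁(A,Y) + (1-p)·q·π₁(B,X) + (1-p)·(1-q)·π₁(B,Y)
= 0.5·0.2·6 + 0.5·0.8·3 + 0.5·0.2·5 + 0.5·0.8·6
= 4.7

E[P2] = 4.0 (similar calculation)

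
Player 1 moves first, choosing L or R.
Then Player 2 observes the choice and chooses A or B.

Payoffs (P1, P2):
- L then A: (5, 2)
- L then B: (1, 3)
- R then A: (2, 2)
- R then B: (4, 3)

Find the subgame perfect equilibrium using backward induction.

P1 plays R, P2 plays B after L and B after R; Payoff (4, 3)

Work:
Backward induction:
After L: P2 chooses B → P1 gets 1
After R: P2 chooses B → P1 gets 4
P1 chooses R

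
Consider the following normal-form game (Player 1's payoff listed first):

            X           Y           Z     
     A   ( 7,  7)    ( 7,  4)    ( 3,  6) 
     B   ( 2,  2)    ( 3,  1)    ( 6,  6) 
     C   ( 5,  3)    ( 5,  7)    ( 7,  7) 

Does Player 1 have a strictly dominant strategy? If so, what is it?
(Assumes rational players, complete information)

No strictly dominant strategy exists for Player 1

Work:
A strategy strictly dominates another if it gives a strictly higher payoff against every opponent action. Compare each pair of P1's strategies column-by-column:
  A vs B: [7 vs 2, 7 vs 3, 3 vs 6] → A does not strictly dominate B (column Z: 3 ≤ 6)
  A vs C: [7 vs 5, 7 vs 5, 3 vs 7] → A does not strictly dominate C (column Z: 3 ≤ 7)
  B vs A: [2 vs 7, 3 vs 7, 6 vs 3] → B does not strictly dominate A (column X: 2 ≤ 7)
  B vs C: [2 vs 5, 3 vs 5, 6 vs 7] → B does not strictly dominate C (column X: 2 ≤ 5)
  C vs A: [5 vs 7, 5 vs 7, 7 vs 3] → C does not strictly dominate A (column X: 5 ≤ 7)
  C vs B: [5 vs 2, 5 vs 3, 7 vs 6] → C strictly dominates B
No single strategy strictly dominates all others → no strictly dominant strategy.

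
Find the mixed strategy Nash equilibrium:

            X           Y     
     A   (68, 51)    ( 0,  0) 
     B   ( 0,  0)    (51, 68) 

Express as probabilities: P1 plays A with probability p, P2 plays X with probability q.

p = 0.5714, q = 0.4286

Work:
Find probabilities that make opponent indifferent:
P2 chooses q to make P1 indifferent between A and B
P1 chooses p to make P2 indifferent between X and Y
Mixed NE: P1 plays (A: 0.5714, B: 0.4286), P2 plays (X: 0.4286, Y: 0.5714)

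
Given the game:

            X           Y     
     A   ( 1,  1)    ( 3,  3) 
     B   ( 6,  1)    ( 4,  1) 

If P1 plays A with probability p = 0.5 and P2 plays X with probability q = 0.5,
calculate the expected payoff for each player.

E[P1] = 3.5, E[P2] = 1.5

Work:
E[P1] = p·q·π₁(A,X) + p·(1-q)·π₁(A,Y) + (1-p)·q·π₁(B,X) + (1-p)·(1-q)·π₁(B,Y)
= 0.5·0.5·1 + 0.5·0.5·3 + 0.5·0.5·6 + 0.5·0.5·4
= 3.5

E[P2] = 1.5 (similar calculation)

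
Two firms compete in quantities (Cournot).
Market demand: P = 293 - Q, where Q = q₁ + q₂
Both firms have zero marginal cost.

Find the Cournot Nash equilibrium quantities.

q₁* = q₂* = 97.67; P* = 97.67

Work:
Profit: π_i = P·q_i = (a - q_i - q_j)·q_i
FOC: ∂π_i/∂q_i = a - 2q_i - q_j = 0
Reaction function: q_i = (293 - q_j)/2
Symmetry: q* = 293/3 = 97.67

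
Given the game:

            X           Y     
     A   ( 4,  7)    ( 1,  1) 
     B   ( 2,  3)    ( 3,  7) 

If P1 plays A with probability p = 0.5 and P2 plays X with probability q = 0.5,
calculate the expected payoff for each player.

E[P1] = 2.5, E[P2] = 4.5

Work:
E[P1] = p·q·π₁(A,X) + p·(1-q)·π₁(A,Y) + (1-p)·q·π₁(B,X) + (1-p)·(1-q)·π₁(B,Y)
= 0.5·0.5·4 + 0.5·0.5·1 + 0.5·0.5·2 + 0.5·0.5·3
= 2.5

E[P2] = 4.5 (similar calculation)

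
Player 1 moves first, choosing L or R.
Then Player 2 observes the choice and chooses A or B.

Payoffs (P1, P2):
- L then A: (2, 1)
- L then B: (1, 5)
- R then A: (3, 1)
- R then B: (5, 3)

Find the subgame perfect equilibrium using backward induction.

P1 plays R, P2 plays B after L and B after R; Payoff (5, 3)

Work:
Backward induction:
After L: P2 chooses B → P1 gets 1
After R: P2 chooses B → P1 gets 5
P1 chooses R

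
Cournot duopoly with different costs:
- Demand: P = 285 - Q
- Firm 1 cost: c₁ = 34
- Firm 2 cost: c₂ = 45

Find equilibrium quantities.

q₁* = 87.33, q₂* = 76.33

Work:
Reaction: q₁ = (285 - 34 - q₂)/2
Reaction: q₂ = (285 - 45 - q₁)/2
Solve simultaneously:
q₁* = (285 - 2×34 + 45)/3 = 87.33
q₂* = (285 - 2×45 + 34)/3 = 76.33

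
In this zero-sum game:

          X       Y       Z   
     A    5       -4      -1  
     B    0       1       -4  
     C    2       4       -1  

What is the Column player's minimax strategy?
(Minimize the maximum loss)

Column should play Z, value = -1

Work:
Column player minimizes Row's maximum payoff:
Column X: max payoff to Row = 5
Column Y: max payoff to Row = 4
Column Z: max payoff to Row = -1
Minimum is -1, achieved by column Z.
Minimax strategy: Z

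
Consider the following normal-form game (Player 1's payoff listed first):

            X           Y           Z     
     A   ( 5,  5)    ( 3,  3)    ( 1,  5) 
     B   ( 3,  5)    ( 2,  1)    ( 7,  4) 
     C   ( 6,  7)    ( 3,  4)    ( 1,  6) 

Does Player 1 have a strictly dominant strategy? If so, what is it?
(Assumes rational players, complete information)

No strictly dominant strategy exists for Player 1

Work:
A strategy strictly dominates another if it gives a strictly higher payoff against every opponent action. Compare each pair of P1's strategies column-by-column:
  A vs B: [5 vs 3, 3 vs 2, 1 vs 7] → A does not strictly dominate B (column Z: 1 ≤ 7)
  A vs C: [5 vs 6, 3 vs 3, 1 vs 1] → A does not strictly dominate C (column X: 5 ≤ 6)
  B vs A: [3 vs 5, 2 vs 3, 7 vs 1] → B does not strictly dominate A (column X: 3 ≤ 5)
  B vs C: [3 vs 6, 2 vs 3, 7 vs 1] → B does not strictly dominate C (column X: 3 ≤ 6)
  C vs A: [6 vs 5, 3 vs 3, 1 vs 1] → C does not strictly dominate A (column Y: 3 ≤ 3)
  C vs B: [6 vs 3, 3 vs 2, 1 vs 7] → C does not strictly dominate B (column Z: 1 ≤ 7)
No single strategy strictly dominates all others → no strictly dominant strategy.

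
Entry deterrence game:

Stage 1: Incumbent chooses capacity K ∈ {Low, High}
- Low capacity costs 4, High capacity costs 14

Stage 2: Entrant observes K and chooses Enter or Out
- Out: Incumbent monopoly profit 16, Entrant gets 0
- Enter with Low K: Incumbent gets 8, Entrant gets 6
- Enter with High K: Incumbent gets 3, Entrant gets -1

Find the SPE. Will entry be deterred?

SPE: (Low, Enter|Low, Out|High); Entry not deterred. Incumbent net profit = 4, Entrant gets 6

Work:
After Low K: Entrant enters (6 > 0)
After High K: Entrant stays out (-1 < 0)
Incumbent: Low → 8−4=4, High → 16−14=2
Incumbent chooses Low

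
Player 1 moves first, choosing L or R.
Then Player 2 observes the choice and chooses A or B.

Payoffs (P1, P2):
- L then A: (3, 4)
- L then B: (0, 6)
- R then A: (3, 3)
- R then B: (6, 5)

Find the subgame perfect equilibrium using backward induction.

P1 plays R, P2 plays B after L and B after R; Payoff (6, 5)

Work:
Backward induction:
After L: P2 chooses B → P1 gets 0
After R: P2 chooses B → P1 gets 6
P1 chooses R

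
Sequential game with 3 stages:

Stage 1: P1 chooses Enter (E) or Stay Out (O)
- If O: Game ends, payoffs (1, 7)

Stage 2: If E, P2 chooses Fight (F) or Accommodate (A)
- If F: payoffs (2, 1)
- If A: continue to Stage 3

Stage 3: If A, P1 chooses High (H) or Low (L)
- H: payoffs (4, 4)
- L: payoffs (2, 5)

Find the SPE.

SPE: (E, A, H); Outcome (4, 4)

Work:
Stage 3: P1 chooses H (4 vs 2)
Stage 2: P2: F->1, A->4 (anticipating H). Choose A
Stage 1: P1: O->1, E->4 (anticipating A, H). Choose E
SPE path: E -> A -> H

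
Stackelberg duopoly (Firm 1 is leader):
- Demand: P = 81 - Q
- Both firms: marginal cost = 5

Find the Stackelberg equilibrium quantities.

q₁* (leader) = 38.0, q₂* (follower) = 19.0

Work:
Follower's reaction: q₂ = (a - c - q₁)/2
Leader substitutes: π₁ = q₁·(a - q₁ - (a-c-q₁)/2 - c)
FOC: q₁* = (81 - 5)/2 = 38.00
Then: q₂* = (81 - 5 - 38.0)/2 = 19.00
Leader has first-mover advantage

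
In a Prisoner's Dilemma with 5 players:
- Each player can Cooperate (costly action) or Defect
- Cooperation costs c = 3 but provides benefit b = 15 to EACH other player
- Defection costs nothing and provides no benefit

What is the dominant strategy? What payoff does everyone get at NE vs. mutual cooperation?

Dominant: Defect; NE payoff = 0; Coop payoff = 57

Work:
Defect dominates (saves cost c = 3, benefit to others is external)
NE: All defect → everyone gets 0
If all cooperate: each receives (4)×15 - 3 = 57
Social dilemma: 57 > 0 but NE gives 0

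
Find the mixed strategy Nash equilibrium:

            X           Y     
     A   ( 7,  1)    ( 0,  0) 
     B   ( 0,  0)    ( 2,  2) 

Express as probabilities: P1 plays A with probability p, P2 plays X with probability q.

p = 0.6667, q = 0.2222

Work:
Find probabilities that make opponent indifferent:
P2 chooses q to make P1 indifferent between A and B
P1 chooses p to make P2 indifferent between X and Y
Mixed NE: P1 plays (A: 0.6667, B: 0.3333), P2 plays (X: 0.2222, Y: 0.7778)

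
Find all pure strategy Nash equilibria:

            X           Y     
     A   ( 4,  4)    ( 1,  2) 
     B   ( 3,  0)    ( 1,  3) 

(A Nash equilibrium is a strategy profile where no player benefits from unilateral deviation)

Nash equilibrium: (A, X), (B, Y)

Work:
Best responses:
  P1 vs X: payoffs [4, 3] → best response A (payoff 4)
  P1 vs Y: payoffs [1, 1] → best response A/B (payoff 1)
  P2 vs A: payoffs [4, 2] → best response X (payoff 4)
  P2 vs B: payoffs [0, 3] → best response Y (payoff 3)
Mutual best responses: (A,X), (B,Y) → Nash equilibria.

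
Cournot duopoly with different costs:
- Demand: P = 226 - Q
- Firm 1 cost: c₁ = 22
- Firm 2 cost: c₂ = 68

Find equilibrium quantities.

q₁* = 83.33, q₂* = 37.33

Work:
Reaction: q₁ = (226 - 22 - q₂)/2
Reaction: q₂ = (226 - 68 - q₁)/2
Solve simultaneously:
q₁* = (226 - 2×22 + 68)/3 = 83.33
q₂* = (226 - 2×68 + 22)/3 = 37.33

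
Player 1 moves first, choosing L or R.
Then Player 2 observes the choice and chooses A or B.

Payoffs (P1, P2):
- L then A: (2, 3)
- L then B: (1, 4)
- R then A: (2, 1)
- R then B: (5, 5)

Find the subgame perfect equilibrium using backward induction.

P1 plays R, P2 plays B after L and B after R; Payoff (5, 5)

Work:
Backward induction:
After L: P2 chooses B → P1 gets 1
After R: P2 chooses B → P1 gets 5
P1 chooses R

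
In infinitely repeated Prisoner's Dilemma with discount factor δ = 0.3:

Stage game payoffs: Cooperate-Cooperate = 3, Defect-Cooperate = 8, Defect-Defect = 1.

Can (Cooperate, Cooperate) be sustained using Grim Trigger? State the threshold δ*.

δ* = 0.7143; since δ = 0.3 < 0.7143, cooperation cannot be sustained

Work:
For Grim Trigger:
Cooperate forever: 3/(1-δ)
Defect then punished: 8 + 1·δ/(1-δ)
Need: 3/(1-δ) ≥ 8 + 1·δ/(1-δ)
Solving: δ ≥ (T-R)/(T-P) = (8-3)/(8-1) = 0.7143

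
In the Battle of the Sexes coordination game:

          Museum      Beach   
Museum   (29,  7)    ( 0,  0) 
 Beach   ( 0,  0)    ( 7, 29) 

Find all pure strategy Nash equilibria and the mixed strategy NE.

Pure NE: (Museum, Museum) and (Beach, Beach); Mixed NE: p = 0.8056, q = 0.1944

Work:
Check pure NE:
(Museum, Museum): (29, 7) - no unilateral deviation beneficial
(Beach, Beach): (7, 29) - no unilateral deviation beneficial
Mixed NE: P1 plays Museum with p = 0.8056, P2 plays Museum with q = 0.1944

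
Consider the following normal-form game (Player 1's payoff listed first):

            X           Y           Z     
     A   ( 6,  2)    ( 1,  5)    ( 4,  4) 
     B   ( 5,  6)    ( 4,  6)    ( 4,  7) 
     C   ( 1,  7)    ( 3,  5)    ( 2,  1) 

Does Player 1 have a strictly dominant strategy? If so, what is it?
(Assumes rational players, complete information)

No strictly dominant strategy exists for Player 1

Work:
A strategy strictly dominates another if it gives a strictly higher payoff against every opponent action. Compare each pair of P1's strategies column-by-column:
  A vs B: [6 vs 5, 1 vs 4, 4 vs 4] → A does not strictly dominate B (column Y: 1 ≤ 4)
  A vs C: [6 vs 1, 1 vs 3, 4 vs 2] → A does not strictly dominate C (column Y: 1 ≤ 3)
  B vs A: [5 vs 6, 4 vs 1, 4 vs 4] → B does not strictly dominate A (column X: 5 ≤ 6)
  B vs C: [5 vs 1, 4 vs 3, 4 vs 2] → B strictly dominates C
  C vs A: [1 vs 6, 3 vs 1, 2 vs 4] → C does not strictly dominate A (column X: 1 ≤ 6)
  C vs B: [1 vs 5, 3 vs 4, 2 vs 4] → C does not strictly dominate B (column X: 1 ≤ 5)
No single strategy strictly dominates all others → no strictly dominant strategy.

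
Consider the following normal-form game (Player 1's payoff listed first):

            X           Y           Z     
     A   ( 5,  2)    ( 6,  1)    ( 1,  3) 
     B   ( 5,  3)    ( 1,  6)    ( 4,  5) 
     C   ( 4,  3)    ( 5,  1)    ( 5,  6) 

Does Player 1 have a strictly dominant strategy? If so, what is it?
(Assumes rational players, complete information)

No strictly dominant strategy exists for Player 1

Work:
A strategy strictly dominates another if it gives a strictly higher payoff against every opponent action. Compare each pair of P1's strategies column-by-column:
  A vs B: [5 vs 5, 6 vs 1, 1 vs 4] → A does not strictly dominate B (column X: 5 ≤ 5)
  A vs C: [5 vs 4, 6 vs 5, 1 vs 5] → A does not strictly dominate C (column Z: 1 ≤ 5)
  B vs A: [5 vs 5, 1 vs 6, 4 vs 1] → B does not strictly dominate A (column X: 5 ≤ 5)
  B vs C: [5 vs 4, 1 vs 5, 4 vs 5] → B does not strictly dominate C (column Y: 1 ≤ 5)
  C vs A: [4 vs 5, 5 vs 6, 5 vs 1] → C does not strictly dominate A (column X: 4 ≤ 5)
  C vs B: [4 vs 5, 5 vs 1, 5 vs 4] → C does not strictly dominate B (column X: 4 ≤ 5)
No single strategy strictly dominates all others → no strictly dominant strategy.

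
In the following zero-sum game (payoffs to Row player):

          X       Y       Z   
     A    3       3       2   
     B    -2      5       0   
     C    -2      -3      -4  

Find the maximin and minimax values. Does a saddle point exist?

Maximin = 2, Minimax = 2, Saddle: True

Work:
Row minimums: [2, -2, -4] → maximin = 2
Column maximums: [3, 5, 2] → minimax = 2
Saddle point exists! Game value = 2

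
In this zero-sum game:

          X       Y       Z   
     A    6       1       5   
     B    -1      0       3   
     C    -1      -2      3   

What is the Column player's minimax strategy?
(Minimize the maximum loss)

Column should play Y, value = 1

Work:
Column player minimizes Row's maximum payoff:
Column X: max payoff to Row = 6
Column Y: max payoff to Row = 1
Column Z: max payoff to Row = 5
Minimum is 1, achieved by column Y.
Minimax strategy: Y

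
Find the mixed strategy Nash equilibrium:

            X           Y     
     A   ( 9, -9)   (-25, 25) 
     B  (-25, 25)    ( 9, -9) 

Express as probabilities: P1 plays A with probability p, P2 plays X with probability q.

p = 0.5, q = 0.5

Work:
Find probabilities that make opponent indifferent:
P2 chooses q to make P1 indifferent between A and B
P1 chooses p to make P2 indifferent between X and Y
Mixed NE: P1 plays (A: 0.5, B: 0.5), P2 plays (X: 0.5, Y: 0.5)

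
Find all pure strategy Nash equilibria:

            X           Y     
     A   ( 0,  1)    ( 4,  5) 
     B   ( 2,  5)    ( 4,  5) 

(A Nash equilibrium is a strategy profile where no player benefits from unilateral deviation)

Nash equilibrium: (A, Y), (B, X), (B, Y)

Work:
Best responses:
  P1 vs X: payoffs [0, 2] → best response B (payoff 2)
  P1 vs Y: payoffs [4, 4] → best response A/B (payoff 4)
  P2 vs A: payoffs [1, 5] → best response Y (payoff 5)
  P2 vs B: payoffs [5, 5] → best response X/Y (payoff 5)
Mutual best responses: (A,Y), (B,X), (B,Y) → Nash equilibria.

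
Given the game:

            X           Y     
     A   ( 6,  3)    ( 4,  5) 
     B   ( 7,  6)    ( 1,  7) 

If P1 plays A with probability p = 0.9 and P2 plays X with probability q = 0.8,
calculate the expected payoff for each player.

E[P1] = 5.62, E[P2] = 3.68

Work:
E[P1] = p·q·π₁(A,X) + p·(1-q)·π₁(A,Y) + (1-p)·q·π₁(B,X) + (1-p)·(1-q)·π₁(B,Y)
= 0.9·0.8·6 + 0.9·0.2·4 + 0.1·0.8·7 + 0.1·0.2·1
= 5.62

E[P2] = 3.68 (similar calculation)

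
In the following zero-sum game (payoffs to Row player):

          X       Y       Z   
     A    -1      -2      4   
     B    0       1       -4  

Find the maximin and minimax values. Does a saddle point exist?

Maximin = -2, Minimax = 0, Saddle: False

Work:
Row minimums: [-2, -4] → maximin = -2
Column maximums: [0, 1, 4] → minimax = 0
No saddle point (maximin ≠ minimax). Mixed strategy needed.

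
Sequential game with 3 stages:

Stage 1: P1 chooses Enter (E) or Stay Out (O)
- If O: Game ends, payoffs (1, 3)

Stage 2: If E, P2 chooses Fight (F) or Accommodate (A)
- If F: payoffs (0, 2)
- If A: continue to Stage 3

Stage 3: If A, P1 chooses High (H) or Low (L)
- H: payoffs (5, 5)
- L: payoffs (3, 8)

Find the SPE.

SPE: (E, A, H); Outcome (5, 5)

Work:
Stage 3: P1 chooses H (5 vs 3)
Stage 2: P2: F->2, A->5 (anticipating H). Choose A
Stage 1: P1: O->1, E->5 (anticipating A, H). Choose E
SPE path: E -> A -> H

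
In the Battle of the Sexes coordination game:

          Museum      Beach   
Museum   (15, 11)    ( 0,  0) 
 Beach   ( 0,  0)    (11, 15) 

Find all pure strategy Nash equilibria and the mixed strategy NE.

Pure NE: (Museum, Museum) and (Beach, Beach); Mixed NE: p = 0.5769, q = 0.4231

Work:
Check pure NE:
(Museum, Museum): (15, 11) - no unilateral deviation beneficial
(Beach, Beach): (11, 15) - no unilateral deviation beneficial
Mixed NE: P1 plays Museum with p = 0.5769, P2 plays Museum with q = 0.4231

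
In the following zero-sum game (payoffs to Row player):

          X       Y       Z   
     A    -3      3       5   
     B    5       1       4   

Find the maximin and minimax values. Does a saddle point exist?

Maximin = 1, Minimax = 3, Saddle: False

Work:
Row minimums: [-3, 1] → maximin = 1
Column maximums: [5, 3, 5] → minimax = 3
No saddle point (maximin ≠ minimax). Mixed strategy needed.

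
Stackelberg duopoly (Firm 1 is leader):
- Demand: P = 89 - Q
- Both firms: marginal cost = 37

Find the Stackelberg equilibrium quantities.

q₁* (leader) = 26.0, q₂* (follower) = 13.0

Work:
Follower's reaction: q₂ = (a - c - q₁)/2
Leader substitutes: π₁ = q₁·(a - q₁ - (a-c-q₁)/2 - c)
FOC: q₁* = (89 - 37)/2 = 26.00
Then: q₂* = (89 - 37 - 26.0)/2 = 13.00
Leader has first-mover advantage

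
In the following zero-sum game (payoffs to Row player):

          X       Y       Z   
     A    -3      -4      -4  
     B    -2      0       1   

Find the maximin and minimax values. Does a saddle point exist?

Maximin = -2, Minimax = -2, Saddle: True

Work:
Row minimums: [-4, -2] → maximin = -2
Column maximums: [-2, 0, 1] → minimax = -2
Saddle point exists! Game value = -2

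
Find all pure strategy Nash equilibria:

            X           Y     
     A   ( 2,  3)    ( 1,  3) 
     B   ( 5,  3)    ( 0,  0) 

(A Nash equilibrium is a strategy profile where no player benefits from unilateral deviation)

Nash equilibrium: (A, Y), (B, X)

Work:
Best responses:
  P1 vs X: payoffs [2, 5] → best response B (payoff 5)
  P1 vs Y: payoffs [1, 0] → best response A (payoff 1)
  P2 vs A: payoffs [3, 3] → best response X/Y (payoff 3)
  P2 vs B: payoffs [3, 0] → best response X (payoff 3)
Mutual best responses: (A,Y), (B,X) → Nash equilibria.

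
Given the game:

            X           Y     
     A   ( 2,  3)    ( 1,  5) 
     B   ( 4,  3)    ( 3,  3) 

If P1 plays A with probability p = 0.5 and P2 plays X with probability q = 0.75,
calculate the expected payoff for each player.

E[P1] = 2.75, E[P2] = 3.25

Work:
E[P1] = p·q·π₁(A,X) + p·(1-q)·π₁(A,Y) + (1-p)·q·π₁(B,X) + (1-p)·(1-q)·π₁(B,Y)
= 0.5·0.75·2 + 0.5·0.25·1 + 0.5·0.75·4 + 0.5·0.25·3
= 2.75

E[P2] = 3.25 (similar calculation)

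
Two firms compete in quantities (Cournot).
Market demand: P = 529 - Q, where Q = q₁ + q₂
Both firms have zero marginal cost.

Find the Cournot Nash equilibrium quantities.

q₁* = q₂* = 176.33; P* = 176.33

Work:
Profit: π_i = P·q_i = (a - q_i - q_j)·q_i
FOC: ∂π_i/∂q_i = a - 2q_i - q_j = 0
Reaction function: q_i = (529 - q_j)/2
Symmetry: q* = 529/3 = 176.33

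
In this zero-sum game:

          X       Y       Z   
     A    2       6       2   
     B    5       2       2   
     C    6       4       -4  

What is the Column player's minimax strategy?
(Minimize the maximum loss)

Column should play Z, value = 2

Work:
Column player minimizes Row's maximum payoff:
Column X: max payoff to Row = 6
Column Y: max payoff to Row = 6
Column Z: max payoff to Row = 2
Minimum is 2, achieved by column Z.
Minimax strategy: Z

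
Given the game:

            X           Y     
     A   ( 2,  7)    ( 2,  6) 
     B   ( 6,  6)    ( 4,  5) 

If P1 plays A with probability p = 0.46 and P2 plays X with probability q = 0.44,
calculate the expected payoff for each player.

E[P1] = 3.5552, E[P2] = 5.9

Work:
E[P1] = p·q·π₁(A,X) + p·(1-q)·π₁(A,Y) + (1-p)·q·π₁(B,X) + (1-p)·(1-q)·π₁(B,Y)
= 0.46·0.44·2 + 0.46·0.56·2 + 0.54·0.44·6 + 0.54·0.56·4
= 3.5552

E[P2] = 5.9 (similar calculation)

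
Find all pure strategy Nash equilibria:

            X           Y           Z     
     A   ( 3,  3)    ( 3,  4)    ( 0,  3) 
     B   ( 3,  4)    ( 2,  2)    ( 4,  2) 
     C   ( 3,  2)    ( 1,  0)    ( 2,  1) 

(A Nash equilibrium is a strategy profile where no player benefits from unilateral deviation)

Nash equilibrium: (A, Y), (B, X), (C, X)

Work:
Best responses:
  P1 vs X: payoffs [3, 3, 3] → best response A/B/C (payoff 3)
  P1 vs Y: payoffs [3, 2, 1] → best response A (payoff 3)
  P1 vs Z: payoffs [0, 4, 2] → best response B (payoff 4)
  P2 vs A: payoffs [3, 4, 3] → best response Y (payoff 4)
  P2 vs B: payoffs [4, 2, 2] → best response X (payoff 4)
  P2 vs C: payoffs [2, 0, 1] → best response X (payoff 2)
Mutual best responses: (A,Y), (B,X), (C,X) → Nash equilibria.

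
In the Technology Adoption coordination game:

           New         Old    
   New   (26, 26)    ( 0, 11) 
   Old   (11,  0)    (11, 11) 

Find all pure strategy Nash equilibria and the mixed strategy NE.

Pure NE: (New, New) and (Old, Old); Mixed NE: p = 0.4231, q = 0.4231

Work:
Check pure NE:
(New, New): (26, 26) - no unilateral deviation beneficial
(Old, Old): (11, 11) - no unilateral deviation beneficial
Mixed NE: P1 plays New with p = 0.4231, P2 plays New with q = 0.4231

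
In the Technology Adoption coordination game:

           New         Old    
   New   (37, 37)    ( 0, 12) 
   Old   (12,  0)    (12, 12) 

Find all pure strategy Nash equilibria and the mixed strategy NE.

Pure NE: (New, New) and (Old, Old); Mixed NE: p = 0.3243, q = 0.3243

Work:
Check pure NE:
(New, New): (37, 37) - no unilateral deviation beneficial
(Old, Old): (12, 12) - no unilateral deviation beneficial
Mixed NE: P1 plays New with p = 0.3243, P2 plays New with q = 0.3243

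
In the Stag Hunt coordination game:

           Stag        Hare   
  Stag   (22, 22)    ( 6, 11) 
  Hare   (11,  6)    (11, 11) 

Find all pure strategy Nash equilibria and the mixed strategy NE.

Pure NE: (Stag, Stag) and (Hare, Hare); Mixed NE: p = 0.3125, q = 0.3125

Work:
Check pure NE:
(Stag, Stag): (22, 22) - no unilateral deviation beneficial
(Hare, Hare): (11, 11) - no unilateral deviation beneficial
Mixed NE: P1 plays Stag with p = 0.3125, P2 plays Stag with q = 0.3125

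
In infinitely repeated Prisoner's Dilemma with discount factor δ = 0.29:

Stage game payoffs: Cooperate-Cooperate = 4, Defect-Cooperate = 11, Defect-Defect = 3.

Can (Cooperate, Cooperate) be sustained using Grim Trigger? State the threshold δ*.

δ* = 0.875; since δ = 0.29 < 0.875, cooperation cannot be sustained

Work:
For Grim Trigger:
Cooperate forever: 4/(1-δ)
Defect then punished: 11 + 3·δ/(1-δ)
Need: 4/(1-δ) ≥ 11 + 3·δ/(1-δ)
Solving: δ ≥ (T-R)/(T-P) = (11-4)/(11-3) = 0.875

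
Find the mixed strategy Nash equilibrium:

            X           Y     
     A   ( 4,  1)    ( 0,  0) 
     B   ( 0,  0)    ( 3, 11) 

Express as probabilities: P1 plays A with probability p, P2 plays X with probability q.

p = 0.9167, q = 0.4286

Work:
Find probabilities that make opponent indifferent:
P2 chooses q to make P1 indifferent between A and B
P1 chooses p to make P2 indifferent between X and Y
Mixed NE: P1 plays (A: 0.9167, B: 0.0833), P2 plays (X: 0.4286, Y: 0.5714)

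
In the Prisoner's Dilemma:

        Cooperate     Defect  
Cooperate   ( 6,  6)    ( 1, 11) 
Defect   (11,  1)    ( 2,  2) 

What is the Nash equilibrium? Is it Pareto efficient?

(Defect, Defect) is NE; not Pareto efficient

Work:
Defect dominates Cooperate for both players:
If P2 cooperates: Defect (11) > Cooperate (6)
If P2 defects: Defect (2) > Cooperate (1)
NE: (Defect, Defect) with payoff (2, 2)
But (Cooperate, Cooperate) = (6, 6) Pareto dominates (2, 2)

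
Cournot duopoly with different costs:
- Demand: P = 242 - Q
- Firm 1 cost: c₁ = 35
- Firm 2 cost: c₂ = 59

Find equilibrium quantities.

q₁* = 77.0, q₂* = 53.0

Work:
Reaction: q₁ = (242 - 35 - q₂)/2
Reaction: q₂ = (242 - 59 - q₁)/2
Solve simultaneously:
q₁* = (242 - 2×35 + 59)/3 = 77.0
q₂* = (242 - 2×59 + 35)/3 = 53.0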